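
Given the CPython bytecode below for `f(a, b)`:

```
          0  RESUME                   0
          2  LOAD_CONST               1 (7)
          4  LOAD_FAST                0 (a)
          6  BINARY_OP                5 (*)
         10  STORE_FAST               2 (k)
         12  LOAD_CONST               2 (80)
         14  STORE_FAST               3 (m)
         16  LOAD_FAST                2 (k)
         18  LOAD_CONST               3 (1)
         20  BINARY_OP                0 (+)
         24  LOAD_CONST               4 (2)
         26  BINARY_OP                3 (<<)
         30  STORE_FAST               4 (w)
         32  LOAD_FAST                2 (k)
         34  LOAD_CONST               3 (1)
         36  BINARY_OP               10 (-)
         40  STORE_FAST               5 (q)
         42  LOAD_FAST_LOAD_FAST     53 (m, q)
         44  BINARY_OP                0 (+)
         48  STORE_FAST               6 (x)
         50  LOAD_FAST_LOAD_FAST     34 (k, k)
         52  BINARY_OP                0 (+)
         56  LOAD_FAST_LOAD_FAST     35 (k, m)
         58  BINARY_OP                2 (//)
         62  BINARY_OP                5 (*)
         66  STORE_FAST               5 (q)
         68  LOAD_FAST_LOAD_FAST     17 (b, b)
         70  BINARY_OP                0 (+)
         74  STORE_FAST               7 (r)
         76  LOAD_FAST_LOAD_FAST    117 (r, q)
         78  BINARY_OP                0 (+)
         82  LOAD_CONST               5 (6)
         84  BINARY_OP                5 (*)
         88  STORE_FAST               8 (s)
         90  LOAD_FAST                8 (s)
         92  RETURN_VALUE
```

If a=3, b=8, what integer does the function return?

LOAD_CONST → push 7. Stack: [7]
LOAD_FAST a → push 3. Stack: [7, 3]
BINARY_OP * → 7 * 3 = 21. Stack: [21]
STORE_FAST k → k=21. Stack: []
LOAD_CONST → push 80. Stack: [80]
STORE_FAST m → m=80. Stack: []
LOAD_FAST k → push 21. Stack: [21]
LOAD_CONST → push 1. Stack: [21, 1]
BINARY_OP + → 21 + 1 = 22. Stack: [22]
LOAD_CONST → push 2. Stack: [22, 2]
BINARY_OP << → 22 << 2 = 88. Stack: [88]
STORE_FAST w → w=88. Stack: []
LOAD_FAST k → push 21. Stack: [21]
LOAD_CONST → push 1. Stack: [21, 1]
BINARY_OP - → 21 - 1 = 20. Stack: [20]
STORE_FAST q → q=20. Stack: []
LOAD_FAST_LOAD_FAST m,q → push 80,20. Stack: [80, 20]
BINARY_OP + → 80 + 20 = 100. Stack: [100]
STORE_FAST x → x=100. Stack: []
LOAD_FAST_LOAD_FAST k,k → push 21,21. Stack: [21, 21]
BINARY_OP + → 21 + 21 = 42. Stack: [42]
LOAD_FAST_LOAD_FAST k,m → push 21,80. Stack: [42, 21, 80]
BINARY_OP // → 21 // 80 = 0. Stack: [42, 0]
BINARY_OP * → 42 * 0 = 0. Stack: [0]
STORE_FAST q → q=0. Stack: []
LOAD_FAST_LOAD_FAST b,b → push 8,8. Stack: [8, 8]
BINARY_OP + → 8 + 8 = 16. Stack: [16]
STORE_FAST r → r=16. Stack: []
LOAD_FAST_LOAD_FAST r,q → push 16,0. Stack: [16, 0]
BINARY_OP + → 16 + 0 = 16. Stack: [16]
LOAD_CONST → push 6. Stack: [16, 6]
BINARY_OP * → 16 * 6 = 96. Stack: [96]
STORE_FAST s → s=96. Stack: []
LOAD_FAST s → push 96. Stack: [96]
RETURN_VALUE → return 96.

96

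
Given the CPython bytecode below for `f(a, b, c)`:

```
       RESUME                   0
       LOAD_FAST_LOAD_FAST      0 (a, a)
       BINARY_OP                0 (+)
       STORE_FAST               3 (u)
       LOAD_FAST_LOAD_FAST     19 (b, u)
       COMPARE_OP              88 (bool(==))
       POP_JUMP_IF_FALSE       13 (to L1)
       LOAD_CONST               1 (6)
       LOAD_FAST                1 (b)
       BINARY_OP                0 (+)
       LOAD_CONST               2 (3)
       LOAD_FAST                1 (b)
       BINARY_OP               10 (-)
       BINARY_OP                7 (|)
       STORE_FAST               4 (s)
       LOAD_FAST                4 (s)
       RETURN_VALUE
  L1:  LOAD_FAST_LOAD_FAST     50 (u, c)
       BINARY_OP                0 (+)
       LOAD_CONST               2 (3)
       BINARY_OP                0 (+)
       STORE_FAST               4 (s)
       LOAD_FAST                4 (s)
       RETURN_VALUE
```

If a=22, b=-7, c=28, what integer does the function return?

75

LOAD_FAST_LOAD_FAST a,a → push 22,22. Stack: [22, 22]
BINARY_OP + → 22 + 22 = 44. Stack: [44]
STORE_FAST u → u=44. Stack: []
LOAD_FAST_LOAD_FAST b,u → push -7,44. Stack: [-7, 44]
COMPARE_OP bool(==) → -7 vs 44 = False. Stack: [False]
POP_JUMP_IF_FALSE → pop False; jump. Stack: []
LOAD_FAST_LOAD_FAST u,c → push 44,28. Stack: [44, 28]
BINARY_OP + → 44 + 28 = 72. Stack: [72]
LOAD_CONST → push 3. Stack: [72, 3]
BINARY_OP + → 72 + 3 = 75. Stack: [75]
STORE_FAST s → s=75. Stack: []
LOAD_FAST s → push 75. Stack: [75]
RETURN_VALUE → return 75.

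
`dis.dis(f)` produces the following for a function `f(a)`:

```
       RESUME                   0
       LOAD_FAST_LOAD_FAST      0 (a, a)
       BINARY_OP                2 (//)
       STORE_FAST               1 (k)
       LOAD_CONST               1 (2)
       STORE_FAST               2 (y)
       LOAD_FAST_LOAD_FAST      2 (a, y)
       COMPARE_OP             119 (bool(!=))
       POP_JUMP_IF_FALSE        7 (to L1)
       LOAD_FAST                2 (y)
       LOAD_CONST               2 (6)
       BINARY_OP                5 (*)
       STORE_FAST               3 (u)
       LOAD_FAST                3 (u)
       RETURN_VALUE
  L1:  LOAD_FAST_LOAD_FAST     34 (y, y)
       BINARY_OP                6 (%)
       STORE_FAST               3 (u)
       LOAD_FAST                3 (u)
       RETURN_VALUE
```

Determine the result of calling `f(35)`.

12

LOAD_FAST_LOAD_FAST a,a → push 35,35. Stack: [35, 35]
BINARY_OP // → 35 // 35 = 1. Stack: [1]
STORE_FAST k → k=1. Stack: []
LOAD_CONST → push 2. Stack: [2]
STORE_FAST y → y=2. Stack: []
LOAD_FAST_LOAD_FAST a,y → push 35,2. Stack: [35, 2]
COMPARE_OP bool(!=) → 35 vs 2 = True. Stack: [True]
POP_JUMP_IF_FALSE → pop True; no jump. Stack: []
LOAD_FAST y → push 2. Stack: [2]
LOAD_CONST → push 6. Stack: [2, 6]
BINARY_OP * → 2 * 6 = 12. Stack: [12]
STORE_FAST u → u=12. Stack: []
LOAD_FAST u → push 12. Stack: [12]
RETURN_VALUE → return 12.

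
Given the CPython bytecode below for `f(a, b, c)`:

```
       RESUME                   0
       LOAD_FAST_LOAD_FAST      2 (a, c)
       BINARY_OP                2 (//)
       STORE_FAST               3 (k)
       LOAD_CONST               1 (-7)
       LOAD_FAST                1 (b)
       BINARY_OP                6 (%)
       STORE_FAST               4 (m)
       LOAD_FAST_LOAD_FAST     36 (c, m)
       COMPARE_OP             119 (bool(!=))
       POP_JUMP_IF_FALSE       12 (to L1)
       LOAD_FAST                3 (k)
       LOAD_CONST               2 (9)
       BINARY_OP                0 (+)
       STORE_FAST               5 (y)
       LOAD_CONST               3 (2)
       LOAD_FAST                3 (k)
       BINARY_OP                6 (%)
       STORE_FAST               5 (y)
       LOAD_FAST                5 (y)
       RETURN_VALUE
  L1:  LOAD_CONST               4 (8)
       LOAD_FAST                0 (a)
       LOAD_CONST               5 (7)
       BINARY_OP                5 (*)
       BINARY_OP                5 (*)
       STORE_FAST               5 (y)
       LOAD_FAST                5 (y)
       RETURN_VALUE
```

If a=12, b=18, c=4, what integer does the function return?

LOAD_FAST_LOAD_FAST a,c → push 12,4. Stack: [12, 4]
BINARY_OP // → 12 // 4 = 3. Stack: [3]
STORE_FAST k → k=3. Stack: []
LOAD_CONST → push -7. Stack: [-7]
LOAD_FAST b → push 18. Stack: [-7, 18]
BINARY_OP % → -7 % 18 = 11. Stack: [11]
STORE_FAST m → m=11. Stack: []
LOAD_FAST_LOAD_FAST c,m → push 4,11. Stack: [4, 11]
COMPARE_OP bool(!=) → 4 vs 11 = True. Stack: [True]
POP_JUMP_IF_FALSE → pop True; no jump. Stack: []
LOAD_FAST k → push 3. Stack: [3]
LOAD_CONST → push 9. Stack: [3, 9]
BINARY_OP + → 3 + 9 = 12. Stack: [12]
STORE_FAST y → y=12. Stack: []
LOAD_CONST → push 2. Stack: [2]
LOAD_FAST k → push 3. Stack: [2, 3]
BINARY_OP % → 2 % 3 = 2. Stack: [2]
STORE_FAST y → y=2. Stack: []
LOAD_FAST y → push 2. Stack: [2]
RETURN_VALUE → return 2.

2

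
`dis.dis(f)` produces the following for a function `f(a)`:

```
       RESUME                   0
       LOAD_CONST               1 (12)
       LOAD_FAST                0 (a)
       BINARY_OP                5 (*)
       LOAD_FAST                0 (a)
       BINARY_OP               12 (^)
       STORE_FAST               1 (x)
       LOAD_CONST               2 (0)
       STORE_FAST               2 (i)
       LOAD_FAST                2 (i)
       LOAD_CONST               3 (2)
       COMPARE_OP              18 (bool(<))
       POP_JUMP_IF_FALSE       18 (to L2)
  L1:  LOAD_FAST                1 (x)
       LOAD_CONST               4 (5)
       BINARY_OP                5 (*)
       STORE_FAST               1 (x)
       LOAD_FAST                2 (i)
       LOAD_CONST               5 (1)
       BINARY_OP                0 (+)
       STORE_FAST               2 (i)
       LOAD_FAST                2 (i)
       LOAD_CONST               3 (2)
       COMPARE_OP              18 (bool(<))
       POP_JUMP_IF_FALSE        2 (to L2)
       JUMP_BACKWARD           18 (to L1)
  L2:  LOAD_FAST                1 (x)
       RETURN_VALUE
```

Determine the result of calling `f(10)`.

2850

LOAD_CONST → push 12. Stack: [12]
LOAD_FAST a → push 10. Stack: [12, 10]
BINARY_OP * → 12 * 10 = 120. Stack: [120]
LOAD_FAST a → push 10. Stack: [120, 10]
BINARY_OP ^ → 120 ^ 10 = 114. Stack: [114]
STORE_FAST x → x=114. Stack: []
LOAD_CONST → push 0. Stack: [0]
STORE_FAST i → i=0. Stack: []
LOAD_FAST i → push 0. Stack: [0]
LOAD_CONST → push 2. Stack: [0, 2]
COMPARE_OP bool(<) → 0 vs 2 = True. Stack: [True]
POP_JUMP_IF_FALSE → pop True; no jump. Stack: []
LOAD_FAST x → push 114. Stack: [114]
LOAD_CONST → push 5. Stack: [114, 5]
BINARY_OP * → 114 * 5 = 570. Stack: [570]
STORE_FAST x → x=570. Stack: []
LOAD_FAST i → push 0. Stack: [0]
LOAD_CONST → push 1. Stack: [0, 1]
BINARY_OP + → 0 + 1 = 1. Stack: [1]
STORE_FAST i → i=1. Stack: []
LOAD_FAST i → push 1. Stack: [1]
LOAD_CONST → push 2. Stack: [1, 2]
COMPARE_OP bool(<) → 1 vs 2 = True. Stack: [True]
POP_JUMP_IF_FALSE → pop True; no jump. Stack: []
LOAD_FAST x → push 570. Stack: [570]
LOAD_CONST → push 5. Stack: [570, 5]
BINARY_OP * → 570 * 5 = 2850. Stack: [2850]
STORE_FAST x → x=2850. Stack: []
LOAD_FAST i → push 1. Stack: [1]
LOAD_CONST → push 1. Stack: [1, 1]
BINARY_OP + → 1 + 1 = 2. Stack: [2]
STORE_FAST i → i=2. Stack: []
LOAD_FAST i → push 2. Stack: [2]
LOAD_CONST → push 2. Stack: [2, 2]
COMPARE_OP bool(<) → 2 vs 2 = False. Stack: [False]
POP_JUMP_IF_FALSE → pop False; jump. Stack: []
LOAD_FAST x → push 2850. Stack: [2850]
RETURN_VALUE → return 2850.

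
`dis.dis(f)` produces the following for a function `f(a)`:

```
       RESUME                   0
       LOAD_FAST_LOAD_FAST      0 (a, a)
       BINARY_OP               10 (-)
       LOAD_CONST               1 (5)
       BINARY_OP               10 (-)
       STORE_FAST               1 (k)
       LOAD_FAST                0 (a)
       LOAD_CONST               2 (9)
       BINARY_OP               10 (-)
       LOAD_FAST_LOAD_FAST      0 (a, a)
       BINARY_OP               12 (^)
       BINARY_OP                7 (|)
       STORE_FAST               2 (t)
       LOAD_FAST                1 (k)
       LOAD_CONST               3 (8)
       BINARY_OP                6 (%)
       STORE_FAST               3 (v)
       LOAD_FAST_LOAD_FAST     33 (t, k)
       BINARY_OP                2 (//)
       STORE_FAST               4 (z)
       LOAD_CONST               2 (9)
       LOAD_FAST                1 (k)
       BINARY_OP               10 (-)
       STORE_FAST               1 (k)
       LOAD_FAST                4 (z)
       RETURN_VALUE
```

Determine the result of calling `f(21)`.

LOAD_FAST_LOAD_FAST a,a → push 21,21. Stack: [21, 21]
BINARY_OP - → 21 - 21 = 0. Stack: [0]
LOAD_CONST → push 5. Stack: [0, 5]
BINARY_OP - → 0 - 5 = -5. Stack: [-5]
STORE_FAST k → k=-5. Stack: []
LOAD_FAST a → push 21. Stack: [21]
LOAD_CONST → push 9. Stack: [21, 9]
BINARY_OP - → 21 - 9 = 12. Stack: [12]
LOAD_FAST_LOAD_FAST a,a → push 21,21. Stack: [12, 21, 21]
BINARY_OP ^ → 21 ^ 21 = 0. Stack: [12, 0]
BINARY_OP | → 12 | 0 = 12. Stack: [12]
STORE_FAST t → t=12. Stack: []
LOAD_FAST k → push -5. Stack: [-5]
LOAD_CONST → push 8. Stack: [-5, 8]
BINARY_OP % → -5 % 8 = 3. Stack: [3]
STORE_FAST v → v=3. Stack: []
LOAD_FAST_LOAD_FAST t,k → push 12,-5. Stack: [12, -5]
BINARY_OP // → 12 // -5 = -3. Stack: [-3]
STORE_FAST z → z=-3. Stack: []
LOAD_CONST → push 9. Stack: [9]
LOAD_FAST k → push -5. Stack: [9, -5]
BINARY_OP - → 9 - -5 = 14. Stack: [14]
STORE_FAST k → k=14. Stack: []
LOAD_FAST z → push -3. Stack: [-3]
RETURN_VALUE → return -3.

-3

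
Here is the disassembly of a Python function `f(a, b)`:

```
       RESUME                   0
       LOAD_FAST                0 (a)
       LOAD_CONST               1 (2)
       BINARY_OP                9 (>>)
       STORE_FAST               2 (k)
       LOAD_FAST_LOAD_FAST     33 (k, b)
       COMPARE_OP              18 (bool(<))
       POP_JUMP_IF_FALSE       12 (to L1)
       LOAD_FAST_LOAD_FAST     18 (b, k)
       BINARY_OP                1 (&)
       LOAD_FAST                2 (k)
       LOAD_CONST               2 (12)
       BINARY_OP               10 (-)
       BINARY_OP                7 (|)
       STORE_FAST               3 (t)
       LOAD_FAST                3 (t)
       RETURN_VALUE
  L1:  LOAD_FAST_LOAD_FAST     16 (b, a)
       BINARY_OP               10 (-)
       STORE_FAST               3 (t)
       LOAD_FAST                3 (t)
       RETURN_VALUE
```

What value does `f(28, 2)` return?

-26

LOAD_FAST a → push 28. Stack: [28]
LOAD_CONST → push 2. Stack: [28, 2]
BINARY_OP >> → 28 >> 2 = 7. Stack: [7]
STORE_FAST k → k=7. Stack: []
LOAD_FAST_LOAD_FAST k,b → push 7,2. Stack: [7, 2]
COMPARE_OP bool(<) → 7 vs 2 = False. Stack: [False]
POP_JUMP_IF_FALSE → pop False; jump. Stack: []
LOAD_FAST_LOAD_FAST b,a → push 2,28. Stack: [2, 28]
BINARY_OP - → 2 - 28 = -26. Stack: [-26]
STORE_FAST t → t=-26. Stack: []
LOAD_FAST t → push -26. Stack: [-26]
RETURN_VALUE → return -26.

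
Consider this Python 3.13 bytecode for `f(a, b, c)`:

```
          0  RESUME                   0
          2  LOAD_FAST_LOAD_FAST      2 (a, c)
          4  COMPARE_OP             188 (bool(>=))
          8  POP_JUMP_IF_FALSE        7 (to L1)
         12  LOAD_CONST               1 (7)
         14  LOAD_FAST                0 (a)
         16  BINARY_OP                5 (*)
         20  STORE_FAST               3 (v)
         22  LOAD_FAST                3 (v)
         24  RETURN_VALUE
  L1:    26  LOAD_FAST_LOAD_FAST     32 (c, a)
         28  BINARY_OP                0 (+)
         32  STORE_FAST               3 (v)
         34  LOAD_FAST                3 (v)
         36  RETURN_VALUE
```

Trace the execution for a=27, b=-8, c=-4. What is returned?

189

LOAD_FAST_LOAD_FAST a,c → push 27,-4. Stack: [27, -4]
COMPARE_OP bool(>=) → 27 vs -4 = True. Stack: [True]
POP_JUMP_IF_FALSE → pop True; no jump. Stack: []
LOAD_CONST → push 7. Stack: [7]
LOAD_FAST a → push 27. Stack: [7, 27]
BINARY_OP * → 7 * 27 = 189. Stack: [189]
STORE_FAST v → v=189. Stack: []
LOAD_FAST v → push 189. Stack: [189]
RETURN_VALUE → return 189.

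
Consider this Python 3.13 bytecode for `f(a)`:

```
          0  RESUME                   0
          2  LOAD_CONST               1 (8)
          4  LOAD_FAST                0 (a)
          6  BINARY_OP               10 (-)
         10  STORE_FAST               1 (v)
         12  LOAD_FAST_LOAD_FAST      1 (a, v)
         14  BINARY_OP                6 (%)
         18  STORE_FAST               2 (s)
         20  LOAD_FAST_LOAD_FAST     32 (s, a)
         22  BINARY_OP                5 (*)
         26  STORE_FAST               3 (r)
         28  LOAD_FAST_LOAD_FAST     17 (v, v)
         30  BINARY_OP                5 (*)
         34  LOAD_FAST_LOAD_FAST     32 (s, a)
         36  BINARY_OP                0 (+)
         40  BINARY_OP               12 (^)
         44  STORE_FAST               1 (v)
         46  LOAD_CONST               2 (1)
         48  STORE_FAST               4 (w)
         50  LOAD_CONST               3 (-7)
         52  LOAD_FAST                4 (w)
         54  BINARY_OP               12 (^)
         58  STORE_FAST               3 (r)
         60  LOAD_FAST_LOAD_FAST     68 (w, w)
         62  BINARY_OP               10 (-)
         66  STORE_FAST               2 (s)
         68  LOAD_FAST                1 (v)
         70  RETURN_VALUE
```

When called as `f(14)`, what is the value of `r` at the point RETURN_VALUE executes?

-8

LOAD_CONST → push 8. Stack: [8]
LOAD_FAST a → push 14. Stack: [8, 14]
BINARY_OP - → 8 - 14 = -6. Stack: [-6]
STORE_FAST v → v=-6. Stack: []
LOAD_FAST_LOAD_FAST a,v → push 14,-6. Stack: [14, -6]
BINARY_OP % → 14 % -6 = -4. Stack: [-4]
STORE_FAST s → s=-4. Stack: []
LOAD_FAST_LOAD_FAST s,a → push -4,14. Stack: [-4, 14]
BINARY_OP * → -4 * 14 = -56. Stack: [-56]
STORE_FAST r → r=-56. Stack: []
LOAD_FAST_LOAD_FAST v,v → push -6,-6. Stack: [-6, -6]
BINARY_OP * → -6 * -6 = 36. Stack: [36]
LOAD_FAST_LOAD_FAST s,a → push -4,14. Stack: [36, -4, 14]
BINARY_OP + → -4 + 14 = 10. Stack: [36, 10]
BINARY_OP ^ → 36 ^ 10 = 46. Stack: [46]
STORE_FAST v → v=46. Stack: []
LOAD_CONST → push 1. Stack: [1]
STORE_FAST w → w=1. Stack: []
LOAD_CONST → push -7. Stack: [-7]
LOAD_FAST w → push 1. Stack: [-7, 1]
BINARY_OP ^ → -7 ^ 1 = -8. Stack: [-8]
STORE_FAST r → r=-8. Stack: []
LOAD_FAST_LOAD_FAST w,w → push 1,1. Stack: [1, 1]
BINARY_OP - → 1 - 1 = 0. Stack: [0]
STORE_FAST s → s=0. Stack: []
LOAD_FAST v → push 46. Stack: [46]
RETURN_VALUE → return 46.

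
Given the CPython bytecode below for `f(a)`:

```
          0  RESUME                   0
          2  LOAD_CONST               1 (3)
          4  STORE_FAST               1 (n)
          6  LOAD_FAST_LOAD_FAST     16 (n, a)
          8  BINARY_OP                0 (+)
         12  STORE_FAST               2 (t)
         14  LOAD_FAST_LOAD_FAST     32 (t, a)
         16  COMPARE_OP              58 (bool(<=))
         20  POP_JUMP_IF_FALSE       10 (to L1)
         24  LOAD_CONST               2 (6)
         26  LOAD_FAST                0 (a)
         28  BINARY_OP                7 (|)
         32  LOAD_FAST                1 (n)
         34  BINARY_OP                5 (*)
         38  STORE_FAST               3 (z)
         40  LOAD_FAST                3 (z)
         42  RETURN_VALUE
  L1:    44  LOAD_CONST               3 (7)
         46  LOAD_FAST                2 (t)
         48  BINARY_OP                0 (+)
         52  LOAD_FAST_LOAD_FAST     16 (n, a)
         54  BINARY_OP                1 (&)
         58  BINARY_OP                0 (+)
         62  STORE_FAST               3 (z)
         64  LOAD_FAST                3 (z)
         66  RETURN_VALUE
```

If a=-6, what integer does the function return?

6

LOAD_CONST → push 3. Stack: [3]
STORE_FAST n → n=3. Stack: []
LOAD_FAST_LOAD_FAST n,a → push 3,-6. Stack: [3, -6]
BINARY_OP + → 3 + -6 = -3. Stack: [-3]
STORE_FAST t → t=-3. Stack: []
LOAD_FAST_LOAD_FAST t,a → push -3,-6. Stack: [-3, -6]
COMPARE_OP bool(<=) → -3 vs -6 = False. Stack: [False]
POP_JUMP_IF_FALSE → pop False; jump. Stack: []
LOAD_CONST → push 7. Stack: [7]
LOAD_FAST t → push -3. Stack: [7, -3]
BINARY_OP + → 7 + -3 = 4. Stack: [4]
LOAD_FAST_LOAD_FAST n,a → push 3,-6. Stack: [4, 3, -6]
BINARY_OP & → 3 & -6 = 2. Stack: [4, 2]
BINARY_OP + → 4 + 2 = 6. Stack: [6]
STORE_FAST z → z=6. Stack: []
LOAD_FAST z → push 6. Stack: [6]
RETURN_VALUE → return 6.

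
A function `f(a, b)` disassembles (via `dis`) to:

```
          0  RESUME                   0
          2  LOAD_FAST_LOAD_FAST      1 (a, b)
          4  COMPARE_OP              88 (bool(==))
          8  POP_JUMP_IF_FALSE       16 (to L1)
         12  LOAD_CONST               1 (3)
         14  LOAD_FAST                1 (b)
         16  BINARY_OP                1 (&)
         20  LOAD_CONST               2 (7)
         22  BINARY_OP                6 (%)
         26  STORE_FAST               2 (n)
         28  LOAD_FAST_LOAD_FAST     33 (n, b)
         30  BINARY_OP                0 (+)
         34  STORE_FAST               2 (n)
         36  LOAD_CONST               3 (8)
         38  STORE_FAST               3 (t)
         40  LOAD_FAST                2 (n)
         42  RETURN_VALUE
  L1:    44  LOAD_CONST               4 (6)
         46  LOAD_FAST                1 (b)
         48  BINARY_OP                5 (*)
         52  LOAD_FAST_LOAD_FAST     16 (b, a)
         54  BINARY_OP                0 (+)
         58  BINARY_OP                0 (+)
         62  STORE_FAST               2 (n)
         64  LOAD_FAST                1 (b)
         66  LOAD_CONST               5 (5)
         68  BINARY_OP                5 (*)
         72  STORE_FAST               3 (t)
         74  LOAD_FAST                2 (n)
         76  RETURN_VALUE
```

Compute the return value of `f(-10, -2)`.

LOAD_FAST_LOAD_FAST a,b → push -10,-2. Stack: [-10, -2]
COMPARE_OP bool(==) → -10 vs -2 = False. Stack: [False]
POP_JUMP_IF_FALSE → pop False; jump. Stack: []
LOAD_CONST → push 6. Stack: [6]
LOAD_FAST b → push -2. Stack: [6, -2]
BINARY_OP * → 6 * -2 = -12. Stack: [-12]
LOAD_FAST_LOAD_FAST b,a → push -2,-10. Stack: [-12, -2, -10]
BINARY_OP + → -2 + -10 = -12. Stack: [-12, -12]
BINARY_OP + → -12 + -12 = -24. Stack: [-24]
STORE_FAST n → n=-24. Stack: []
LOAD_FAST b → push -2. Stack: [-2]
LOAD_CONST → push 5. Stack: [-2, 5]
BINARY_OP * → -2 * 5 = -10. Stack: [-10]
STORE_FAST t → t=-10. Stack: []
LOAD_FAST n → push -24. Stack: [-24]
RETURN_VALUE → return -24.

-24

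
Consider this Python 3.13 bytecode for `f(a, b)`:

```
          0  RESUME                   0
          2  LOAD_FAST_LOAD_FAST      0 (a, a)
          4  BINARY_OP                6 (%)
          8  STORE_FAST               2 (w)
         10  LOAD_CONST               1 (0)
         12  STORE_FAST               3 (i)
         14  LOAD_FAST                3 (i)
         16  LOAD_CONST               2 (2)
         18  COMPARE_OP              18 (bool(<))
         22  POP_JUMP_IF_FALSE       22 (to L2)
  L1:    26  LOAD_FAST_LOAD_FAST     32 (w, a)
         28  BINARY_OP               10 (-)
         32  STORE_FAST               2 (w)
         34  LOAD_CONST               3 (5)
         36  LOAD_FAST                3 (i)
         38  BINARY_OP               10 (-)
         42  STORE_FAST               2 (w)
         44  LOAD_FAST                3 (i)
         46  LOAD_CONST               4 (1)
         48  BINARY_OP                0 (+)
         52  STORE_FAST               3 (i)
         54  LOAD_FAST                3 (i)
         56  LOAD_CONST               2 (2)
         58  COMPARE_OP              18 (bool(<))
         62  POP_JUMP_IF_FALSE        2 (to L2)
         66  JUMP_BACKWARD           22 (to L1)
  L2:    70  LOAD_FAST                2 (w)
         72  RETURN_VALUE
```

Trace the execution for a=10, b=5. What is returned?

4

LOAD_FAST_LOAD_FAST a,a → push 10,10. Stack: [10, 10]
BINARY_OP % → 10 % 10 = 0. Stack: [0]
STORE_FAST w → w=0. Stack: []
LOAD_CONST → push 0. Stack: [0]
STORE_FAST i → i=0. Stack: []
LOAD_FAST i → push 0. Stack: [0]
LOAD_CONST → push 2. Stack: [0, 2]
COMPARE_OP bool(<) → 0 vs 2 = True. Stack: [True]
POP_JUMP_IF_FALSE → pop True; no jump. Stack: []
LOAD_FAST_LOAD_FAST w,a → push 0,10. Stack: [0, 10]
BINARY_OP - → 0 - 10 = -10. Stack: [-10]
STORE_FAST w → w=-10. Stack: []
LOAD_CONST → push 5. Stack: [5]
LOAD_FAST i → push 0. Stack: [5, 0]
BINARY_OP - → 5 - 0 = 5. Stack: [5]
STORE_FAST w → w=5. Stack: []
LOAD_FAST i → push 0. Stack: [0]
LOAD_CONST → push 1. Stack: [0, 1]
BINARY_OP + → 0 + 1 = 1. Stack: [1]
STORE_FAST i → i=1. Stack: []
LOAD_FAST i → push 1. Stack: [1]
LOAD_CONST → push 2. Stack: [1, 2]
COMPARE_OP bool(<) → 1 vs 2 = True. Stack: [True]
POP_JUMP_IF_FALSE → pop True; no jump. Stack: []
LOAD_FAST_LOAD_FAST w,a → push 5,10. Stack: [5, 10]
BINARY_OP - → 5 - 10 = -5. Stack: [-5]
STORE_FAST w → w=-5. Stack: []
LOAD_CONST → push 5. Stack: [5]
LOAD_FAST i → push 1. Stack: [5, 1]
BINARY_OP - → 5 - 1 = 4. Stack: [4]
STORE_FAST w → w=4. Stack: []
LOAD_FAST i → push 1. Stack: [1]
LOAD_CONST → push 1. Stack: [1, 1]
BINARY_OP + → 1 + 1 = 2. Stack: [2]
STORE_FAST i → i=2. Stack: []
LOAD_FAST i → push 2. Stack: [2]
LOAD_CONST → push 2. Stack: [2, 2]
COMPARE_OP bool(<) → 2 vs 2 = False. Stack: [False]
POP_JUMP_IF_FALSE → pop False; jump. Stack: []
LOAD_FAST w → push 4. Stack: [4]
RETURN_VALUE → return 4.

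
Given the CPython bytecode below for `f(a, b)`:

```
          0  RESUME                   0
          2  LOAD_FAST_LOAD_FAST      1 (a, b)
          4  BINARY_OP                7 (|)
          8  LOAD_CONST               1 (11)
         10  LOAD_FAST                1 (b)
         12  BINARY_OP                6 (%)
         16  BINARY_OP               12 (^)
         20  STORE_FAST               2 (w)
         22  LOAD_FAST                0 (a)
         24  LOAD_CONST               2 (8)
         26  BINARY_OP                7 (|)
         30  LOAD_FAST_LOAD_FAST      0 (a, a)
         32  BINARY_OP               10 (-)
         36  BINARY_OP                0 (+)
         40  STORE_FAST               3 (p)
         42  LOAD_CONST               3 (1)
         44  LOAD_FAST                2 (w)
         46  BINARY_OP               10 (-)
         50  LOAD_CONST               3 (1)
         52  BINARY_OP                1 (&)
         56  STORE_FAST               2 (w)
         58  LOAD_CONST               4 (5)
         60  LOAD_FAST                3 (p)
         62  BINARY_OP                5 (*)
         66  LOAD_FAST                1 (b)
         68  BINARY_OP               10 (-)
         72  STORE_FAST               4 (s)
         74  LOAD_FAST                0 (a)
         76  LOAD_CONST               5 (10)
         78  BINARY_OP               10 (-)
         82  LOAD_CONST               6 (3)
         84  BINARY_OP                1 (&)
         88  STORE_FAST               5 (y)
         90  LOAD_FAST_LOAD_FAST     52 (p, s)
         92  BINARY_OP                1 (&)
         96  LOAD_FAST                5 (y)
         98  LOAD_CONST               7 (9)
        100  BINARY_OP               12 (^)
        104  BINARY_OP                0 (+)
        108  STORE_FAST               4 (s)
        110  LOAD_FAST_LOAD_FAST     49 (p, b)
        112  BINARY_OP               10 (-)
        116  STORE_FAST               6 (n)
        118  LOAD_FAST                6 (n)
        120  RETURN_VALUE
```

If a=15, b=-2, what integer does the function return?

17

LOAD_FAST_LOAD_FAST a,b → push 15,-2. Stack: [15, -2]
BINARY_OP | → 15 | -2 = -1. Stack: [-1]
LOAD_CONST → push 11. Stack: [-1, 11]
LOAD_FAST b → push -2. Stack: [-1, 11, -2]
BINARY_OP % → 11 % -2 = -1. Stack: [-1, -1]
BINARY_OP ^ → -1 ^ -1 = 0. Stack: [0]
STORE_FAST w → w=0. Stack: []
LOAD_FAST a → push 15. Stack: [15]
LOAD_CONST → push 8. Stack: [15, 8]
BINARY_OP | → 15 | 8 = 15. Stack: [15]
LOAD_FAST_LOAD_FAST a,a → push 15,15. Stack: [15, 15, 15]
BINARY_OP - → 15 - 15 = 0. Stack: [15, 0]
BINARY_OP + → 15 + 0 = 15. Stack: [15]
STORE_FAST p → p=15. Stack: []
LOAD_CONST → push 1. Stack: [1]
LOAD_FAST w → push 0. Stack: [1, 0]
BINARY_OP - → 1 - 0 = 1. Stack: [1]
LOAD_CONST → push 1. Stack: [1, 1]
BINARY_OP & → 1 & 1 = 1. Stack: [1]
STORE_FAST w → w=1. Stack: []
LOAD_CONST → push 5. Stack: [5]
LOAD_FAST p → push 15. Stack: [5, 15]
BINARY_OP * → 5 * 15 = 75. Stack: [75]
LOAD_FAST b → push -2. Stack: [75, -2]
BINARY_OP - → 75 - -2 = 77. Stack: [77]
STORE_FAST s → s=77. Stack: []
LOAD_FAST a → push 15. Stack: [15]
LOAD_CONST → push 10. Stack: [15, 10]
BINARY_OP - → 15 - 10 = 5. Stack: [5]
LOAD_CONST → push 3. Stack: [5, 3]
BINARY_OP & → 5 & 3 = 1. Stack: [1]
STORE_FAST y → y=1. Stack: []
LOAD_FAST_LOAD_FAST p,s → push 15,77. Stack: [15, 77]
BINARY_OP & → 15 & 77 = 13. Stack: [13]
LOAD_FAST y → push 1. Stack: [13, 1]
LOAD_CONST → push 9. Stack: [13, 1, 9]
BINARY_OP ^ → 1 ^ 9 = 8. Stack: [13, 8]
BINARY_OP + → 13 + 8 = 21. Stack: [21]
STORE_FAST s → s=21. Stack: []
LOAD_FAST_LOAD_FAST p,b → push 15,-2. Stack: [15, -2]
BINARY_OP - → 15 - -2 = 17. Stack: [17]
STORE_FAST n → n=17. Stack: []
LOAD_FAST n → push 17. Stack: [17]
RETURN_VALUE → return 17.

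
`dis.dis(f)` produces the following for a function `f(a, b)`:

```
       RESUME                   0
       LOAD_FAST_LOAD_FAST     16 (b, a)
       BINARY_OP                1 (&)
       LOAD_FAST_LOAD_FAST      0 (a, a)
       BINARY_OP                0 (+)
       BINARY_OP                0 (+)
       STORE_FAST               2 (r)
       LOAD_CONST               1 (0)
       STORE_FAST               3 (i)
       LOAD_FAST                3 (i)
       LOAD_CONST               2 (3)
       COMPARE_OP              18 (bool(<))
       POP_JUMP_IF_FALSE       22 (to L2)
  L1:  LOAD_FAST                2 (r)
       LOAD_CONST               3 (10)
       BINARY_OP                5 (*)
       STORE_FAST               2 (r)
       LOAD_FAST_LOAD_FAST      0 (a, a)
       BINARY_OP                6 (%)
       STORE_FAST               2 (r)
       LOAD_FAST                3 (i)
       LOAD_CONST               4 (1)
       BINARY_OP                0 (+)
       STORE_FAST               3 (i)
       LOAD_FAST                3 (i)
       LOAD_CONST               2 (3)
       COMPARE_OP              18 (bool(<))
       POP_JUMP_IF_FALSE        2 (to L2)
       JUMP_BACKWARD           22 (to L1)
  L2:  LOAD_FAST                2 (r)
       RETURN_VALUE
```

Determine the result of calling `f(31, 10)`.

LOAD_FAST_LOAD_FAST b,a → push 10,31. Stack: [10, 31]
BINARY_OP & → 10 & 31 = 10. Stack: [10]
LOAD_FAST_LOAD_FAST a,a → push 31,31. Stack: [10, 31, 31]
BINARY_OP + → 31 + 31 = 62. Stack: [10, 62]
BINARY_OP + → 10 + 62 = 72. Stack: [72]
STORE_FAST r → r=72. Stack: []
LOAD_CONST → push 0. Stack: [0]
STORE_FAST i → i=0. Stack: []
LOAD_FAST i → push 0. Stack: [0]
LOAD_CONST → push 3. Stack: [0, 3]
COMPARE_OP bool(<) → 0 vs 3 = True. Stack: [True]
POP_JUMP_IF_FALSE → pop True; no jump. Stack: []
LOAD_FAST r → push 72. Stack: [72]
LOAD_CONST → push 10. Stack: [72, 10]
BINARY_OP * → 72 * 10 = 720. Stack: [720]
STORE_FAST r → r=720. Stack: []
LOAD_FAST_LOAD_FAST a,a → push 31,31. Stack: [31, 31]
BINARY_OP % → 31 % 31 = 0. Stack: [0]
STORE_FAST r → r=0. Stack: []
LOAD_FAST i → push 0. Stack: [0]
LOAD_CONST → push 1. Stack: [0, 1]
BINARY_OP + → 0 + 1 = 1. Stack: [1]
STORE_FAST i → i=1. Stack: []
LOAD_FAST i → push 1. Stack: [1]
LOAD_CONST → push 3. Stack: [1, 3]
COMPARE_OP bool(<) → 1 vs 3 = True. Stack: [True]
POP_JUMP_IF_FALSE → pop True; no jump. Stack: []
LOAD_FAST r → push 0. Stack: [0]
LOAD_CONST → push 10. Stack: [0, 10]
BINARY_OP * → 0 * 10 = 0. Stack: [0]
STORE_FAST r → r=0. Stack: []
LOAD_FAST_LOAD_FAST a,a → push 31,31. Stack: [31, 31]
BINARY_OP % → 31 % 31 = 0. Stack: [0]
STORE_FAST r → r=0. Stack: []
LOAD_FAST i → push 1. Stack: [1]
LOAD_CONST → push 1. Stack: [1, 1]
BINARY_OP + → 1 + 1 = 2. Stack: [2]
STORE_FAST i → i=2. Stack: []
LOAD_FAST i → push 2. Stack: [2]
LOAD_CONST → push 3. Stack: [2, 3]
COMPARE_OP bool(<) → 2 vs 3 = True. Stack: [True]
POP_JUMP_IF_FALSE → pop True; no jump. Stack: []
LOAD_FAST r → push 0. Stack: [0]
LOAD_CONST → push 10. Stack: [0, 10]
BINARY_OP * → 0 * 10 = 0. Stack: [0]
STORE_FAST r → r=0. Stack: []
LOAD_FAST_LOAD_FAST a,a → push 31,31. Stack: [31, 31]
BINARY_OP % → 31 % 31 = 0. Stack: [0]
STORE_FAST r → r=0. Stack: []
LOAD_FAST i → push 2. Stack: [2]
LOAD_CONST → push 1. Stack: [2, 1]
BINARY_OP + → 2 + 1 = 3. Stack: [3]
STORE_FAST i → i=3. Stack: []
LOAD_FAST i → push 3. Stack: [3]
LOAD_CONST → push 3. Stack: [3, 3]
COMPARE_OP bool(<) → 3 vs 3 = False. Stack: [False]
POP_JUMP_IF_FALSE → pop False; jump. Stack: []
LOAD_FAST r → push 0. Stack: [0]
RETURN_VALUE → return 0.

0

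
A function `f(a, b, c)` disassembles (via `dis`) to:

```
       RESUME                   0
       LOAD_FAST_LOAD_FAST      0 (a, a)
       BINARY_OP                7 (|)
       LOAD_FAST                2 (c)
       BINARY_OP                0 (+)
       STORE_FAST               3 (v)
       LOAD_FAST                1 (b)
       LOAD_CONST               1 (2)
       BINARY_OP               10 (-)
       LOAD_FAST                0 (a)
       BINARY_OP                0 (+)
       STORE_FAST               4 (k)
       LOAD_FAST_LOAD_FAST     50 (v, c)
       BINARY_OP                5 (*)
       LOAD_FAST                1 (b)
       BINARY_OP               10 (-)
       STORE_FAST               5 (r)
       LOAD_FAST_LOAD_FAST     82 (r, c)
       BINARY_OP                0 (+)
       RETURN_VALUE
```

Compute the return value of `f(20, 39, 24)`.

LOAD_FAST_LOAD_FAST a,a → push 20,20. Stack: [20, 20]
BINARY_OP | → 20 | 20 = 20. Stack: [20]
LOAD_FAST c → push 24. Stack: [20, 24]
BINARY_OP + → 20 + 24 = 44. Stack: [44]
STORE_FAST v → v=44. Stack: []
LOAD_FAST b → push 39. Stack: [39]
LOAD_CONST → push 2. Stack: [39, 2]
BINARY_OP - → 39 - 2 = 37. Stack: [37]
LOAD_FAST a → push 20. Stack: [37, 20]
BINARY_OP + → 37 + 20 = 57. Stack: [57]
STORE_FAST k → k=57. Stack: []
LOAD_FAST_LOAD_FAST v,c → push 44,24. Stack: [44, 24]
BINARY_OP * → 44 * 24 = 1056. Stack: [1056]
LOAD_FAST b → push 39. Stack: [1056, 39]
BINARY_OP - → 1056 - 39 = 1017. Stack: [1017]
STORE_FAST r → r=1017. Stack: []
LOAD_FAST_LOAD_FAST r,c → push 1017,24. Stack: [1017, 24]
BINARY_OP + → 1017 + 24 = 1041. Stack: [1041]
RETURN_VALUE → return 1041.

1041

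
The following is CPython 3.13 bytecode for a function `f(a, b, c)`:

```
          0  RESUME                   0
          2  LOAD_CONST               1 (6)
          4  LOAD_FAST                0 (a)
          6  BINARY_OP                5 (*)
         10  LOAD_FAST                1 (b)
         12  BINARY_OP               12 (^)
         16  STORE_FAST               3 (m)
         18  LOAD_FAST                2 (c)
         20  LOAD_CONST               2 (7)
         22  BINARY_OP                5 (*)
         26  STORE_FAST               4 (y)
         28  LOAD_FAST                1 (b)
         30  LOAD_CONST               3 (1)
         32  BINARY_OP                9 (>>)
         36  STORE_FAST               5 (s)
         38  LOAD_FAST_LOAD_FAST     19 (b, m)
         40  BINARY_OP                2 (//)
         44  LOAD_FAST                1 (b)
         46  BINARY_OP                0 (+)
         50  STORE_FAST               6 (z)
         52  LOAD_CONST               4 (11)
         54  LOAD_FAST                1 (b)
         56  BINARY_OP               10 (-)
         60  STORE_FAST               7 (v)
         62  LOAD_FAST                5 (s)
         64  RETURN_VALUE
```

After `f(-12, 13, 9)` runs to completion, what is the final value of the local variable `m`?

LOAD_CONST → push 6. Stack: [6]
LOAD_FAST a → push -12. Stack: [6, -12]
BINARY_OP * → 6 * -12 = -72. Stack: [-72]
LOAD_FAST b → push 13. Stack: [-72, 13]
BINARY_OP ^ → -72 ^ 13 = -75. Stack: [-75]
STORE_FAST m → m=-75. Stack: []
LOAD_FAST c → push 9. Stack: [9]
LOAD_CONST → push 7. Stack: [9, 7]
BINARY_OP * → 9 * 7 = 63. Stack: [63]
STORE_FAST y → y=63. Stack: []
LOAD_FAST b → push 13. Stack: [13]
LOAD_CONST → push 1. Stack: [13, 1]
BINARY_OP >> → 13 >> 1 = 6. Stack: [6]
STORE_FAST s → s=6. Stack: []
LOAD_FAST_LOAD_FAST b,m → push 13,-75. Stack: [13, -75]
BINARY_OP // → 13 // -75 = -1. Stack: [-1]
LOAD_FAST b → push 13. Stack: [-1, 13]
BINARY_OP + → -1 + 13 = 12. Stack: [12]
STORE_FAST z → z=12. Stack: []
LOAD_CONST → push 11. Stack: [11]
LOAD_FAST b → push 13. Stack: [11, 13]
BINARY_OP - → 11 - 13 = -2. Stack: [-2]
STORE_FAST v → v=-2. Stack: []
LOAD_FAST s → push 6. Stack: [6]
RETURN_VALUE → return 6.

-75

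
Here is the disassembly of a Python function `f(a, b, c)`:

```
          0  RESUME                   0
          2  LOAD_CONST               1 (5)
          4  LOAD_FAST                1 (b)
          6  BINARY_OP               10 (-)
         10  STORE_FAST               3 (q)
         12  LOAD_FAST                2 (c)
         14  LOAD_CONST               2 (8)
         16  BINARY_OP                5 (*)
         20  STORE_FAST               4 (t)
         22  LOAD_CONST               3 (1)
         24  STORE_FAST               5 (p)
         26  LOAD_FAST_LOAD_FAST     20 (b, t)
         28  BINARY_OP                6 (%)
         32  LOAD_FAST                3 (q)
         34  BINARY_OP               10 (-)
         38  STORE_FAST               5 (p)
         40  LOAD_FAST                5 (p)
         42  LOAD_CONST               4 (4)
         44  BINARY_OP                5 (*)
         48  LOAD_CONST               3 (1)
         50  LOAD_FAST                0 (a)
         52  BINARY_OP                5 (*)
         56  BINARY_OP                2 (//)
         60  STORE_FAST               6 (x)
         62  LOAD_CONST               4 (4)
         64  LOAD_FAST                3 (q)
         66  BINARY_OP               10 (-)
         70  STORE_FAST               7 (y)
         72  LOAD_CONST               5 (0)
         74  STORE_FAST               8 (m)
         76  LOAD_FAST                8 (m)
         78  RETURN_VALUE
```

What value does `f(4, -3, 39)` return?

0

LOAD_CONST → push 5. Stack: [5]
LOAD_FAST b → push -3. Stack: [5, -3]
BINARY_OP - → 5 - -3 = 8. Stack: [8]
STORE_FAST q → q=8. Stack: []
LOAD_FAST c → push 39. Stack: [39]
LOAD_CONST → push 8. Stack: [39, 8]
BINARY_OP * → 39 * 8 = 312. Stack: [312]
STORE_FAST t → t=312. Stack: []
LOAD_CONST → push 1. Stack: [1]
STORE_FAST p → p=1. Stack: []
LOAD_FAST_LOAD_FAST b,t → push -3,312. Stack: [-3, 312]
BINARY_OP % → -3 % 312 = 309. Stack: [309]
LOAD_FAST q → push 8. Stack: [309, 8]
BINARY_OP - → 309 - 8 = 301. Stack: [301]
STORE_FAST p → p=301. Stack: []
LOAD_FAST p → push 301. Stack: [301]
LOAD_CONST → push 4. Stack: [301, 4]
BINARY_OP * → 301 * 4 = 1204. Stack: [1204]
LOAD_CONST → push 1. Stack: [1204, 1]
LOAD_FAST a → push 4. Stack: [1204, 1, 4]
BINARY_OP * → 1 * 4 = 4. Stack: [1204, 4]
BINARY_OP // → 1204 // 4 = 301. Stack: [301]
STORE_FAST x → x=301. Stack: []
LOAD_CONST → push 4. Stack: [4]
LOAD_FAST q → push 8. Stack: [4, 8]
BINARY_OP - → 4 - 8 = -4. Stack: [-4]
STORE_FAST y → y=-4. Stack: []
LOAD_CONST → push 0. Stack: [0]
STORE_FAST m → m=0. Stack: []
LOAD_FAST m → push 0. Stack: [0]
RETURN_VALUE → return 0.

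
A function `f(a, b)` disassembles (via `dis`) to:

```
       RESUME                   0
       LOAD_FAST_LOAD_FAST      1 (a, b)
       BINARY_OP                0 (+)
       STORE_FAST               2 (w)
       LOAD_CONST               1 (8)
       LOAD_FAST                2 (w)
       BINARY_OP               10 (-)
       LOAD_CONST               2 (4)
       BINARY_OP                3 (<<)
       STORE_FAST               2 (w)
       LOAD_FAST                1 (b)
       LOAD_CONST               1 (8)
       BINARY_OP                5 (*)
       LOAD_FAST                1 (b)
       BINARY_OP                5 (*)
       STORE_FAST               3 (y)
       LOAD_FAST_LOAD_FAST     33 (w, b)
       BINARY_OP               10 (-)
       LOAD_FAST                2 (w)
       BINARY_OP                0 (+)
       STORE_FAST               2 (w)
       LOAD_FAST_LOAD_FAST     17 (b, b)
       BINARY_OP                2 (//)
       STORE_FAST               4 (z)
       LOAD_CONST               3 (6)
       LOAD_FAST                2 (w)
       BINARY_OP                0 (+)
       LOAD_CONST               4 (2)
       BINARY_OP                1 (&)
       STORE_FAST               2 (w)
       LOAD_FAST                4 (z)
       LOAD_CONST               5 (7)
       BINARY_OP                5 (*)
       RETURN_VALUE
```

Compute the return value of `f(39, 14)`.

LOAD_FAST_LOAD_FAST a,b → push 39,14. Stack: [39, 14]
BINARY_OP + → 39 + 14 = 53. Stack: [53]
STORE_FAST w → w=53. Stack: []
LOAD_CONST → push 8. Stack: [8]
LOAD_FAST w → push 53. Stack: [8, 53]
BINARY_OP - → 8 - 53 = -45. Stack: [-45]
LOAD_CONST → push 4. Stack: [-45, 4]
BINARY_OP << → -45 << 4 = -720. Stack: [-720]
STORE_FAST w → w=-720. Stack: []
LOAD_FAST b → push 14. Stack: [14]
LOAD_CONST → push 8. Stack: [14, 8]
BINARY_OP * → 14 * 8 = 112. Stack: [112]
LOAD_FAST b → push 14. Stack: [112, 14]
BINARY_OP * → 112 * 14 = 1568. Stack: [1568]
STORE_FAST y → y=1568. Stack: []
LOAD_FAST_LOAD_FAST w,b → push -720,14. Stack: [-720, 14]
BINARY_OP - → -720 - 14 = -734. Stack: [-734]
LOAD_FAST w → push -720. Stack: [-734, -720]
BINARY_OP + → -734 + -720 = -1454. Stack: [-1454]
STORE_FAST w → w=-1454. Stack: []
LOAD_FAST_LOAD_FAST b,b → push 14,14. Stack: [14, 14]
BINARY_OP // → 14 // 14 = 1. Stack: [1]
STORE_FAST z → z=1. Stack: []
LOAD_CONST → push 6. Stack: [6]
LOAD_FAST w → push -1454. Stack: [6, -1454]
BINARY_OP + → 6 + -1454 = -1448. Stack: [-1448]
LOAD_CONST → push 2. Stack: [-1448, 2]
BINARY_OP & → -1448 & 2 = 0. Stack: [0]
STORE_FAST w → w=0. Stack: []
LOAD_FAST z → push 1. Stack: [1]
LOAD_CONST → push 7. Stack: [1, 7]
BINARY_OP * → 1 * 7 = 7. Stack: [7]
RETURN_VALUE → return 7.

7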